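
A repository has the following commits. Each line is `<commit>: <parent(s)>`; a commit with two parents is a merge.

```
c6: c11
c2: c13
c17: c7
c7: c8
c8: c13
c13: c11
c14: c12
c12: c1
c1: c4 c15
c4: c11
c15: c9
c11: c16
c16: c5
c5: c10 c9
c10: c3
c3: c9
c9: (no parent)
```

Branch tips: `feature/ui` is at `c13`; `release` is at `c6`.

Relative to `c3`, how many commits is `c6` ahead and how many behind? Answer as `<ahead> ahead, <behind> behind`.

Reachable from c6: {c10, c11, c16, c3, c5, c6, c9}.
Reachable from c3: {c3, c9}.
Only in c6's history (ahead): {c10, c11, c16, c5, c6} — 5.
Only in c3's history (behind): {} — 0.

5 ahead, 0 behind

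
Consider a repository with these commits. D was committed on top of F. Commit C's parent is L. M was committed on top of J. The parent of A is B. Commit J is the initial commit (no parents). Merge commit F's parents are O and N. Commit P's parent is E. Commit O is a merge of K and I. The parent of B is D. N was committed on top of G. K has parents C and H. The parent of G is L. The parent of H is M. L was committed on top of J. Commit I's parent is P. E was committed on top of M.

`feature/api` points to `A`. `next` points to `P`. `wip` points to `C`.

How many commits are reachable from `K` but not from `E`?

4

Reachable from K: {C, H, J, K, L, M}.
Reachable from E: {E, J, M}.
In K's history but not E's: {C, H, K, L} — 4 commits.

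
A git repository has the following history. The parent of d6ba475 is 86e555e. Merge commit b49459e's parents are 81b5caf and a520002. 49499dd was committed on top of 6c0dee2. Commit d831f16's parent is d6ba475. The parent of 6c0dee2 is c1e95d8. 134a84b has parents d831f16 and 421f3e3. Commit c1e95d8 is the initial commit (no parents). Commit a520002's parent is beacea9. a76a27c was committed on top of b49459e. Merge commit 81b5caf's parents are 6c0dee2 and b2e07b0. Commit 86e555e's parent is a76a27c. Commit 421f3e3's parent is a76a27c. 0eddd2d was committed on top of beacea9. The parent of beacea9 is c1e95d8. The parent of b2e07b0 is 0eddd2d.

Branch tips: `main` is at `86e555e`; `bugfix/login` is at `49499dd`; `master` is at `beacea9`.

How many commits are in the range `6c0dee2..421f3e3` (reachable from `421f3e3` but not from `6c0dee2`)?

8

Reachable from 421f3e3: {0eddd2d, 421f3e3, 6c0dee2, 81b5caf, a520002, a76a27c, b2e07b0, b49459e, beacea9, c1e95d8}.
Reachable from 6c0dee2: {6c0dee2, c1e95d8}.
In 421f3e3's history but not 6c0dee2's: {0eddd2d, 421f3e3, 81b5caf, a520002, a76a27c, b2e07b0, b49459e, beacea9} — 8 commits.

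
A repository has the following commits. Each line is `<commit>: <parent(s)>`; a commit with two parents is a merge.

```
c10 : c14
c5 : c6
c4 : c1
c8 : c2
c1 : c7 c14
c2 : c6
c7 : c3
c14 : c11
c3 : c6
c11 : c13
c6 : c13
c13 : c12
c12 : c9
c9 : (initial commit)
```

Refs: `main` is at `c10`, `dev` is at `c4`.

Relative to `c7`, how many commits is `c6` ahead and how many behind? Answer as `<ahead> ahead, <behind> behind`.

0 ahead, 2 behind

Reachable from c6: {c12, c13, c6, c9}.
Reachable from c7: {c12, c13, c3, c6, c7, c9}.
Only in c6's history (ahead): {} — 0.
Only in c7's history (behind): {c3, c7} — 2.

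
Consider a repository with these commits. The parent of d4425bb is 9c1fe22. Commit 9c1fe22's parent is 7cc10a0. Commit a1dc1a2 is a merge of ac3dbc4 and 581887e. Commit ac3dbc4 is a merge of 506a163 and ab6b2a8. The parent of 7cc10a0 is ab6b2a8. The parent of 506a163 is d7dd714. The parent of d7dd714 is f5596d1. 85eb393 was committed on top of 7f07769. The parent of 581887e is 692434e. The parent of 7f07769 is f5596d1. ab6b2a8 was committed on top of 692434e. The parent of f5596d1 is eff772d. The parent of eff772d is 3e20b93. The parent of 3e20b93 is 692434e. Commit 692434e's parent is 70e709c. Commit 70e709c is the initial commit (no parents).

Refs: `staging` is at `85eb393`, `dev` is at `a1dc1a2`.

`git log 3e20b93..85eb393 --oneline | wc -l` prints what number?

4

Reachable from 85eb393: {3e20b93, 692434e, 70e709c, 7f07769, 85eb393, eff772d, f5596d1}.
Reachable from 3e20b93: {3e20b93, 692434e, 70e709c}.
In 85eb393's history but not 3e20b93's: {7f07769, 85eb393, eff772d, f5596d1} — 4 commits.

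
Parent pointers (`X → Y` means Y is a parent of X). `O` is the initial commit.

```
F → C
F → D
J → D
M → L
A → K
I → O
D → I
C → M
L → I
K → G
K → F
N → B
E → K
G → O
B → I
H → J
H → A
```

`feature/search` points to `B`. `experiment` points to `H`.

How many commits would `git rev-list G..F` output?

6

Reachable from F: {C, D, F, I, L, M, O}.
Reachable from G: {G, O}.
In F's history but not G's: {C, D, F, I, L, M} — 6 commits.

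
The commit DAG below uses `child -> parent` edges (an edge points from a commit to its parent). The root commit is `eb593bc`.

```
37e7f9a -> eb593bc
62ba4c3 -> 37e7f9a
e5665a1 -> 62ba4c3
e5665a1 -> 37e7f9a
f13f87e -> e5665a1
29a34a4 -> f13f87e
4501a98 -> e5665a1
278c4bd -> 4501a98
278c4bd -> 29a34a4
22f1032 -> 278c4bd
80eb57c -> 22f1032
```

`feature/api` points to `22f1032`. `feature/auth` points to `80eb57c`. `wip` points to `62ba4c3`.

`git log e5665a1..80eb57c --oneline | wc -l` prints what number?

6

Reachable from 80eb57c: {22f1032, 278c4bd, 29a34a4, 37e7f9a, 4501a98, 62ba4c3, 80eb57c, e5665a1, eb593bc, f13f87e}.
Reachable from e5665a1: {37e7f9a, 62ba4c3, e5665a1, eb593bc}.
In 80eb57c's history but not e5665a1's: {22f1032, 278c4bd, 29a34a4, 4501a98, 80eb57c, f13f87e} — 6 commits.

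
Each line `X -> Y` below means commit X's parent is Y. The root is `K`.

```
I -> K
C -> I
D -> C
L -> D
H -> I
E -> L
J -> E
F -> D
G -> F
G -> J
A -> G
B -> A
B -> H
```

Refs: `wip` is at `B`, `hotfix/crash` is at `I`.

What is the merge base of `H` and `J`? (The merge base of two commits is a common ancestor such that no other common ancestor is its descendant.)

Ancestors of H: {H, I, K}.
Ancestors of J: {C, D, E, I, J, K, L}.
Common ancestors: {I, K}.
Among these, I is not an ancestor of any other common ancestor — it is the merge base.

I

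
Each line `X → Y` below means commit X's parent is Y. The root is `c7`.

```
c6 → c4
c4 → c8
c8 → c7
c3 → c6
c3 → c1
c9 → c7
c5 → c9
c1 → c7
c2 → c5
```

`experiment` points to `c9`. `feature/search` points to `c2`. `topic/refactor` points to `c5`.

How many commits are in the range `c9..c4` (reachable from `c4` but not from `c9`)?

Reachable from c4: {c4, c7, c8}.
Reachable from c9: {c7, c9}.
In c4's history but not c9's: {c4, c8} — 2 commits.

2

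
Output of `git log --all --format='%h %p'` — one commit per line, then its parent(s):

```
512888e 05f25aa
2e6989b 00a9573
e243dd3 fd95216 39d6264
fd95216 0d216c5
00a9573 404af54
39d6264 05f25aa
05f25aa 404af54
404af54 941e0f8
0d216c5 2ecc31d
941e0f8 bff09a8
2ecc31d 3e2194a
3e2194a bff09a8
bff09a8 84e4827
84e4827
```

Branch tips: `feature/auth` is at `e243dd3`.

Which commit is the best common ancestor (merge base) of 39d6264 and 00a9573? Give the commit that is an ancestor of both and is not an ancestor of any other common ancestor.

404af54

Ancestors of 39d6264: {05f25aa, 39d6264, 404af54, 84e4827, 941e0f8, bff09a8}.
Ancestors of 00a9573: {00a9573, 404af54, 84e4827, 941e0f8, bff09a8}.
Common ancestors: {404af54, 84e4827, 941e0f8, bff09a8}.
Among these, 404af54 is not an ancestor of any other common ancestor — it is the merge base.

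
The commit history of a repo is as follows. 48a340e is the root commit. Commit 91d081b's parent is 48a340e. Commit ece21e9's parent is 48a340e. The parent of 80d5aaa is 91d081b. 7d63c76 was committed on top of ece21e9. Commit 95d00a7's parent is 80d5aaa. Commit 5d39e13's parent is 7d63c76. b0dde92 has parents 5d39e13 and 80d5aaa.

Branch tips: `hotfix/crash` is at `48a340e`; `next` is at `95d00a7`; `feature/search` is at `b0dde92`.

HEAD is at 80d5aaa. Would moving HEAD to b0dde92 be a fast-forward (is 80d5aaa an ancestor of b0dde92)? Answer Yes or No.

Yes

A fast-forward from 80d5aaa to b0dde92 is possible iff 80d5aaa is an ancestor of b0dde92.
Ancestors of b0dde92: {48a340e, 5d39e13, 7d63c76, 80d5aaa, 91d081b, b0dde92, ece21e9}.
80d5aaa is among them, so fast-forward is possible.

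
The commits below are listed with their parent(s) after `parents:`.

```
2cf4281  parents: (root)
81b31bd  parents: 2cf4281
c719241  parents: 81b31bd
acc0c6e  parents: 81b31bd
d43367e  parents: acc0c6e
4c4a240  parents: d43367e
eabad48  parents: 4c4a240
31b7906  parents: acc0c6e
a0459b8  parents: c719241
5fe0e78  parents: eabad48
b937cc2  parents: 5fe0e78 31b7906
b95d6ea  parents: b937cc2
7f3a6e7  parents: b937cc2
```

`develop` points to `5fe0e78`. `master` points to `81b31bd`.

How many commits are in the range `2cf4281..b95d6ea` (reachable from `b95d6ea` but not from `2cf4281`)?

Reachable from b95d6ea: {2cf4281, 31b7906, 4c4a240, 5fe0e78, 81b31bd, acc0c6e, b937cc2, b95d6ea, d43367e, eabad48}.
Reachable from 2cf4281: {2cf4281}.
In b95d6ea's history but not 2cf4281's: {31b7906, 4c4a240, 5fe0e78, 81b31bd, acc0c6e, b937cc2, b95d6ea, d43367e, eabad48} — 9 commits.

9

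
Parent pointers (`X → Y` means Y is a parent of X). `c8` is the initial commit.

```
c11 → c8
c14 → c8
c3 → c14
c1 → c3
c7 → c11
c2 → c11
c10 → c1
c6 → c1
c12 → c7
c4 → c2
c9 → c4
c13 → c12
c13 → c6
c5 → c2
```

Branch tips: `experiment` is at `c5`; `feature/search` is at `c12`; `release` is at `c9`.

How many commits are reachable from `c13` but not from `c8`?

Reachable from c13: {c1, c11, c12, c13, c14, c3, c6, c7, c8}.
Reachable from c8: {c8}.
In c13's history but not c8's: {c1, c11, c12, c13, c14, c3, c6, c7} — 8 commits.

8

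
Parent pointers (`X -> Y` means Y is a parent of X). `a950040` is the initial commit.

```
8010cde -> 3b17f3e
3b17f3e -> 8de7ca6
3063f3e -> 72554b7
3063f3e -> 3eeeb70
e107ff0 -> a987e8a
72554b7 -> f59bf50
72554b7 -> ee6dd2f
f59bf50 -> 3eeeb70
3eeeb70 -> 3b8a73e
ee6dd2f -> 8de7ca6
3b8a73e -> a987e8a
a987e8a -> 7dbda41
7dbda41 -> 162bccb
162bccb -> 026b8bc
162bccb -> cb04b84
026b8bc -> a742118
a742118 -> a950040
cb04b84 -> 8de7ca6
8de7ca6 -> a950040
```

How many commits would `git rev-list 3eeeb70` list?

10

Walking parent pointers from 3eeeb70: reachable set = {026b8bc, 162bccb, 3b8a73e, 3eeeb70, 7dbda41, 8de7ca6, a742118, a950040, a987e8a, cb04b84}.
That is 10 commits.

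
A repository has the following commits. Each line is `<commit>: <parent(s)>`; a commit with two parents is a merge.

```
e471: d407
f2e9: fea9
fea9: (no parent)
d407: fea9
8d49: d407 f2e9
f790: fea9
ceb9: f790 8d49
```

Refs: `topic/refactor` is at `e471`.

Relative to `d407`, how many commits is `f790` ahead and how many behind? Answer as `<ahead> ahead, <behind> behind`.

Reachable from f790: {f790, fea9}.
Reachable from d407: {d407, fea9}.
Only in f790's history (ahead): {f790} — 1.
Only in d407's history (behind): {d407} — 1.

1 ahead, 1 behind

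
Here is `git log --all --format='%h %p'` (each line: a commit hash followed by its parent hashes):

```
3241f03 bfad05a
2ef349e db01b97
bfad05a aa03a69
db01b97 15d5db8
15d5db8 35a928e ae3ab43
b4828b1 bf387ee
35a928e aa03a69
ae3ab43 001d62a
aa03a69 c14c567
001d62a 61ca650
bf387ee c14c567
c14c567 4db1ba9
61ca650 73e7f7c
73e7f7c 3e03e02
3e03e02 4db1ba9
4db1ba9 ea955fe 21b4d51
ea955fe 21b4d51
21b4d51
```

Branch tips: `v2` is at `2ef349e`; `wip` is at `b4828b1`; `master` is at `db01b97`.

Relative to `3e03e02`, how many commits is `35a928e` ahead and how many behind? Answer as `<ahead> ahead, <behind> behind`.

3 ahead, 1 behind

Reachable from 35a928e: {21b4d51, 35a928e, 4db1ba9, aa03a69, c14c567, ea955fe}.
Reachable from 3e03e02: {21b4d51, 3e03e02, 4db1ba9, ea955fe}.
Only in 35a928e's history (ahead): {35a928e, aa03a69, c14c567} — 3.
Only in 3e03e02's history (behind): {3e03e02} — 1.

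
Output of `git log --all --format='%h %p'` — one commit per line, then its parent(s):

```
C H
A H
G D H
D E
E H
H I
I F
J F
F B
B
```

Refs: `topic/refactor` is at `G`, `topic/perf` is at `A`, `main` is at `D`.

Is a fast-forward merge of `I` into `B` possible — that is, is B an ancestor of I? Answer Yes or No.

A fast-forward from B to I is possible iff B is an ancestor of I.
Ancestors of I: {B, F, I}.
B is among them, so fast-forward is possible.

Yes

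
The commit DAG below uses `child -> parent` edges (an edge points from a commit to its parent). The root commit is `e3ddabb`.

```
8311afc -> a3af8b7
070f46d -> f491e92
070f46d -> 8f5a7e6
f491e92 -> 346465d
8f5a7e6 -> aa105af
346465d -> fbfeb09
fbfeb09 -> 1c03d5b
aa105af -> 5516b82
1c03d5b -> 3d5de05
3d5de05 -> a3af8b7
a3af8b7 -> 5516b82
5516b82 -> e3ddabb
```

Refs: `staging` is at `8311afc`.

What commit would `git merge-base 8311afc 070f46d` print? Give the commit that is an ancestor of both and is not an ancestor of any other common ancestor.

Ancestors of 8311afc: {5516b82, 8311afc, a3af8b7, e3ddabb}.
Ancestors of 070f46d: {070f46d, 1c03d5b, 346465d, 3d5de05, 5516b82, 8f5a7e6, a3af8b7, aa105af, e3ddabb, f491e92, fbfeb09}.
Common ancestors: {5516b82, a3af8b7, e3ddabb}.
Among these, a3af8b7 is not an ancestor of any other common ancestor — it is the merge base.

a3af8b7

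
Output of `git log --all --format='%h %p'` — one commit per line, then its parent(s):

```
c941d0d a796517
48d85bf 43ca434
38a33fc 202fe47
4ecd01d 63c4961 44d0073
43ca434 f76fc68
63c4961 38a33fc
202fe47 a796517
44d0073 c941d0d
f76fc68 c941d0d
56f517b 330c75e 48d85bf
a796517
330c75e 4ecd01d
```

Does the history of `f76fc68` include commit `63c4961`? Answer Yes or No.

No

Ancestors of f76fc68: {a796517, c941d0d, f76fc68}.
63c4961 is not in that set, so it is not an ancestor of f76fc68.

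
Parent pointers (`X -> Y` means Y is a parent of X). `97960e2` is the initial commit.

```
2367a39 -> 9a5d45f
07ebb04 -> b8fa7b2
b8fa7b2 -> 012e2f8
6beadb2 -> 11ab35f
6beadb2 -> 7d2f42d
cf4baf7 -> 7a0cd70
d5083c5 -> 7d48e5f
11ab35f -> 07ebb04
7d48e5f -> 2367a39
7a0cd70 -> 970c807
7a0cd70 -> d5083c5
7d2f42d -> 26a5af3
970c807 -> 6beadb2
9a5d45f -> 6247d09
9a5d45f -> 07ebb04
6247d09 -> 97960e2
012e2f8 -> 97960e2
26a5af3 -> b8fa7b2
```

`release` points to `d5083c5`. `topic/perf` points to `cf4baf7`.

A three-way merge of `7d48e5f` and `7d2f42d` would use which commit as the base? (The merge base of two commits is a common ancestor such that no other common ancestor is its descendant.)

b8fa7b2

Ancestors of 7d48e5f: {012e2f8, 07ebb04, 2367a39, 6247d09, 7d48e5f, 97960e2, 9a5d45f, b8fa7b2}.
Ancestors of 7d2f42d: {012e2f8, 26a5af3, 7d2f42d, 97960e2, b8fa7b2}.
Common ancestors: {012e2f8, 97960e2, b8fa7b2}.
Among these, b8fa7b2 is not an ancestor of any other common ancestor — it is the merge base.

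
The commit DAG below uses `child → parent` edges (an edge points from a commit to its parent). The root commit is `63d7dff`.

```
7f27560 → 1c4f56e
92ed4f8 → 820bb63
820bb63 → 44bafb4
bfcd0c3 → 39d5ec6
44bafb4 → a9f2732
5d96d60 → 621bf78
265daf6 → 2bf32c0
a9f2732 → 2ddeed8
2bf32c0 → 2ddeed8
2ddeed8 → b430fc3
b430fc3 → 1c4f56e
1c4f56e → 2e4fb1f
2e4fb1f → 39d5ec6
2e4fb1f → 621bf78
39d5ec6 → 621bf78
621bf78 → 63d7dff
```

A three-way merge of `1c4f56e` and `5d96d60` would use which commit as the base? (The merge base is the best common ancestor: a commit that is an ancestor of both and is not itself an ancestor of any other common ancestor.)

Ancestors of 1c4f56e: {1c4f56e, 2e4fb1f, 39d5ec6, 621bf78, 63d7dff}.
Ancestors of 5d96d60: {5d96d60, 621bf78, 63d7dff}.
Common ancestors: {621bf78, 63d7dff}.
Among these, 621bf78 is not an ancestor of any other common ancestor — it is the merge base.

621bf78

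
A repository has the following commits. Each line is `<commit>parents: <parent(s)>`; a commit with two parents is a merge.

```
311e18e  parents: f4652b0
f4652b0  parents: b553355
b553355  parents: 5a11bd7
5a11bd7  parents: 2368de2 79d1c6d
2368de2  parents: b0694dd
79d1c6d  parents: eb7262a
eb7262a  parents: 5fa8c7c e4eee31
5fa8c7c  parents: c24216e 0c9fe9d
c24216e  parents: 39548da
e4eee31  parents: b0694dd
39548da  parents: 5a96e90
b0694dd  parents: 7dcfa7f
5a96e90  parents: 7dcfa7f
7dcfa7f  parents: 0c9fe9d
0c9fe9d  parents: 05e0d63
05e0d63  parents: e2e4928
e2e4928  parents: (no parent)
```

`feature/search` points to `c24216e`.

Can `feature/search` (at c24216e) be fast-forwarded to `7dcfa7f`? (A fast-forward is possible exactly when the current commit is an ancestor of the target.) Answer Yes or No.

No

A fast-forward from c24216e to 7dcfa7f is possible iff c24216e is an ancestor of 7dcfa7f.
Ancestors of 7dcfa7f: {05e0d63, 0c9fe9d, 7dcfa7f, e2e4928}.
c24216e is not among them, so fast-forward is not possible.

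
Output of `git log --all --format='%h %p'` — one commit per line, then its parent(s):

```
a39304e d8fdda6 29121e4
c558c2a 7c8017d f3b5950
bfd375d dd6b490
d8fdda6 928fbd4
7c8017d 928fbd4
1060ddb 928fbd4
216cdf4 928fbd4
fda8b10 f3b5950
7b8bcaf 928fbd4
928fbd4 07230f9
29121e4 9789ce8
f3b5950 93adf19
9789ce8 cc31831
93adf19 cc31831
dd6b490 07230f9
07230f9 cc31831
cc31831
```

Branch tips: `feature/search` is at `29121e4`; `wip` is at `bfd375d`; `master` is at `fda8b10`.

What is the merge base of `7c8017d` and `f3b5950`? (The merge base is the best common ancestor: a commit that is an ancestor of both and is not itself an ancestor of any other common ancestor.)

cc31831

Ancestors of 7c8017d: {07230f9, 7c8017d, 928fbd4, cc31831}.
Ancestors of f3b5950: {93adf19, cc31831, f3b5950}.
Common ancestors: {cc31831}.
The only common ancestor is cc31831, so it is the merge base.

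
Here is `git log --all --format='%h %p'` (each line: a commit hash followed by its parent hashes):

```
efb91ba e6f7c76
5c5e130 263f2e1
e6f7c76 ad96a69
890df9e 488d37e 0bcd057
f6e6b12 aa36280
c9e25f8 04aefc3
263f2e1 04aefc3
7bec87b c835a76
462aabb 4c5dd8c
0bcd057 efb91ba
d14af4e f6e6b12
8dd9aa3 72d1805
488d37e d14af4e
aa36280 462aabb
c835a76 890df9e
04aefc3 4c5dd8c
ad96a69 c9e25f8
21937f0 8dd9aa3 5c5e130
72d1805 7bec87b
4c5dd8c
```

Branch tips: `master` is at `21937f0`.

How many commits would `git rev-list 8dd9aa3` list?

Walking parent pointers from 8dd9aa3: reachable set = {04aefc3, 0bcd057, 462aabb, 488d37e, 4c5dd8c, 72d1805, 7bec87b, 890df9e, 8dd9aa3, aa36280, ad96a69, c835a76, c9e25f8, d14af4e, e6f7c76, efb91ba, f6e6b12}.
That is 17 commits.

17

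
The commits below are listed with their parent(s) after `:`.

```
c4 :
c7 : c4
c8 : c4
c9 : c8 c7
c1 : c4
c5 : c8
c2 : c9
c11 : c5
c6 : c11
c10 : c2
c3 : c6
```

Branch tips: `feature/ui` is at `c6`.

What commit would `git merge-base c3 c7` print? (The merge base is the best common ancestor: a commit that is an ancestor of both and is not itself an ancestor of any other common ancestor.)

c4

Ancestors of c3: {c11, c3, c4, c5, c6, c8}.
Ancestors of c7: {c4, c7}.
Common ancestors: {c4}.
The only common ancestor is c4, so it is the merge base.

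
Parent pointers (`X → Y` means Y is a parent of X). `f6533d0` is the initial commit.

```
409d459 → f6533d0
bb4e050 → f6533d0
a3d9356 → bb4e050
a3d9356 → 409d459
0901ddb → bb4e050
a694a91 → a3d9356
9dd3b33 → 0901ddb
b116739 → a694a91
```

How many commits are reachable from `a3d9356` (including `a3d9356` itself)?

Walking parent pointers from a3d9356: reachable set = {409d459, a3d9356, bb4e050, f6533d0}.
That is 4 commits.

4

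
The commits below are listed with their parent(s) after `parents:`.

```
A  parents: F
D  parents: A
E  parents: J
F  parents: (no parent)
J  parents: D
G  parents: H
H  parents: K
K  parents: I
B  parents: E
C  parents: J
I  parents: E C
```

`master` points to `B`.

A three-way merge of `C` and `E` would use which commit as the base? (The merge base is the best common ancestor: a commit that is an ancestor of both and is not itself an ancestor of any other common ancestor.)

Ancestors of C: {A, C, D, F, J}.
Ancestors of E: {A, D, E, F, J}.
Common ancestors: {A, D, F, J}.
Among these, J is not an ancestor of any other common ancestor — it is the merge base.

J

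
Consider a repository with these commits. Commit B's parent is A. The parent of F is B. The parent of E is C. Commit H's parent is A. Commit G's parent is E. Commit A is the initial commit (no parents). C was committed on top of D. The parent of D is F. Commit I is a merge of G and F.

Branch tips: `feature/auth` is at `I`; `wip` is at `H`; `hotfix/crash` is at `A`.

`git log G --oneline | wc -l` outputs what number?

Walking parent pointers from G: reachable set = {A, B, C, D, E, F, G}.
That is 7 commits.

7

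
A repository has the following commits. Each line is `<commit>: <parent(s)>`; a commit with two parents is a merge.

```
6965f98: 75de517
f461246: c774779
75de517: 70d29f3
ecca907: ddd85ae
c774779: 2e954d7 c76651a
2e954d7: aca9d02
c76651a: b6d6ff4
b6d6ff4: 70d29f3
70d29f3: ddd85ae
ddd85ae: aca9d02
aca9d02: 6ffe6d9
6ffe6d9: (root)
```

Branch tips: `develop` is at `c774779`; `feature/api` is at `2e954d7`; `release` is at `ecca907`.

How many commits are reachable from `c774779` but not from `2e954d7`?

5

Reachable from c774779: {2e954d7, 6ffe6d9, 70d29f3, aca9d02, b6d6ff4, c76651a, c774779, ddd85ae}.
Reachable from 2e954d7: {2e954d7, 6ffe6d9, aca9d02}.
In c774779's history but not 2e954d7's: {70d29f3, b6d6ff4, c76651a, c774779, ddd85ae} — 5 commits.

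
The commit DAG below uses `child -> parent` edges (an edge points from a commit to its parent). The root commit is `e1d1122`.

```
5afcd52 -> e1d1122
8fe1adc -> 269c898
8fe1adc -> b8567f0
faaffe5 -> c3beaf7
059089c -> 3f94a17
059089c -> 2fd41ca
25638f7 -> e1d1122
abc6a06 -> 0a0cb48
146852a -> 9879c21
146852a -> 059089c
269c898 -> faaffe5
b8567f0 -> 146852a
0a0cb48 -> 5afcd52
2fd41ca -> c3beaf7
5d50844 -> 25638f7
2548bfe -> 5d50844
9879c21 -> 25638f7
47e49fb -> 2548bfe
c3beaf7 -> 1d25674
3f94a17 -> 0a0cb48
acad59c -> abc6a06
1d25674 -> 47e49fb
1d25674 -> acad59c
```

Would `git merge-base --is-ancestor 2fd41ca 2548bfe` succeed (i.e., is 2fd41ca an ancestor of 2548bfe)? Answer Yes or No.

Ancestors of 2548bfe: {2548bfe, 25638f7, 5d50844, e1d1122}.
2fd41ca is not in that set, so it is not an ancestor of 2548bfe.

No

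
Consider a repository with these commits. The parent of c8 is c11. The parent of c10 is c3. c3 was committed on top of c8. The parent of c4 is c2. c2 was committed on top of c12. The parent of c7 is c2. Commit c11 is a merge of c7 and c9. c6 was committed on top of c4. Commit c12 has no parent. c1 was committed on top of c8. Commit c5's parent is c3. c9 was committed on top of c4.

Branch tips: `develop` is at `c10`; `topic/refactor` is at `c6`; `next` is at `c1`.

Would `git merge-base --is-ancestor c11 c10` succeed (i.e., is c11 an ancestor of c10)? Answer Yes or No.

Ancestors of c10 (commits reachable by following parents): {c10, c11, c12, c2, c3, c4, c7, c8, c9}.
c11 is in that set, so it is an ancestor of c10.

Yes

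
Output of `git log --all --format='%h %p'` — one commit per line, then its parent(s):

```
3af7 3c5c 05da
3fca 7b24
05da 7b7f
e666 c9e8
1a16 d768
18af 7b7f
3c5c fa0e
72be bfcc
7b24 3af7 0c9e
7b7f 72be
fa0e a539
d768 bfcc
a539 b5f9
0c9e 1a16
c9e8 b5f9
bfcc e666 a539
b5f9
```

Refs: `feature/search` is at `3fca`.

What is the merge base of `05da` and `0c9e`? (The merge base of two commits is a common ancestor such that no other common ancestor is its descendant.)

Ancestors of 05da: {05da, 72be, 7b7f, a539, b5f9, bfcc, c9e8, e666}.
Ancestors of 0c9e: {0c9e, 1a16, a539, b5f9, bfcc, c9e8, d768, e666}.
Common ancestors: {a539, b5f9, bfcc, c9e8, e666}.
Among these, bfcc is not an ancestor of any other common ancestor — it is the merge base.

bfcc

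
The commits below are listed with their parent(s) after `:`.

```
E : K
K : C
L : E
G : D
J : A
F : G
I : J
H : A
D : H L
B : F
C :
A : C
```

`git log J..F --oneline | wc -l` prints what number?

Reachable from F: {A, C, D, E, F, G, H, K, L}.
Reachable from J: {A, C, J}.
In F's history but not J's: {D, E, F, G, H, K, L} — 7 commits.

7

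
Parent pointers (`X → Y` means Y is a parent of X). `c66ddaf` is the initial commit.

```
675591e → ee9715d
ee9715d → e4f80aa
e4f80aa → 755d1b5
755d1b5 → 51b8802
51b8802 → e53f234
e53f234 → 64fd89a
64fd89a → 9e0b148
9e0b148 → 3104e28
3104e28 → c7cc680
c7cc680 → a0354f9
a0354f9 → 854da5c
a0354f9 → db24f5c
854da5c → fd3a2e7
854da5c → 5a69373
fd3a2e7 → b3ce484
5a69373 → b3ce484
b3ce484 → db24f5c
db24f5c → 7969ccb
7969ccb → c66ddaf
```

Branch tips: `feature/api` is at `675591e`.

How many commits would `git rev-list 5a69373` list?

5

Walking parent pointers from 5a69373: reachable set = {5a69373, 7969ccb, b3ce484, c66ddaf, db24f5c}.
That is 5 commits.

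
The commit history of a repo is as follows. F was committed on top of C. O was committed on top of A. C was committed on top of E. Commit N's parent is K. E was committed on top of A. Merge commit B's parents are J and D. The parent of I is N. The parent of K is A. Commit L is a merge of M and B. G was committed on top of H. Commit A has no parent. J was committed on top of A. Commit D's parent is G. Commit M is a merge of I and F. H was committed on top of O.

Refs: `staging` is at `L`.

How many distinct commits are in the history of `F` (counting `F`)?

4

Walking parent pointers from F: reachable set = {A, C, E, F}.
That is 4 commits.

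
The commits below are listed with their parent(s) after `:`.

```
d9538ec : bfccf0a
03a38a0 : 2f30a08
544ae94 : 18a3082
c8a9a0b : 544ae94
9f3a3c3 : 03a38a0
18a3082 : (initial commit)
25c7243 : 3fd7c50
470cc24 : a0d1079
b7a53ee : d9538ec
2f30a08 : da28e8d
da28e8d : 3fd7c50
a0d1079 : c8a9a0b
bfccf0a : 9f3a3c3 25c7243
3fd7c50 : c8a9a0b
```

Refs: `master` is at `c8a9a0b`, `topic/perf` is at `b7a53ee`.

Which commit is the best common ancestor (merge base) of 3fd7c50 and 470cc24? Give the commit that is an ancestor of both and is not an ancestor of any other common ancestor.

c8a9a0b

Ancestors of 3fd7c50: {18a3082, 3fd7c50, 544ae94, c8a9a0b}.
Ancestors of 470cc24: {18a3082, 470cc24, 544ae94, a0d1079, c8a9a0b}.
Common ancestors: {18a3082, 544ae94, c8a9a0b}.
Among these, c8a9a0b is not an ancestor of any other common ancestor — it is the merge base.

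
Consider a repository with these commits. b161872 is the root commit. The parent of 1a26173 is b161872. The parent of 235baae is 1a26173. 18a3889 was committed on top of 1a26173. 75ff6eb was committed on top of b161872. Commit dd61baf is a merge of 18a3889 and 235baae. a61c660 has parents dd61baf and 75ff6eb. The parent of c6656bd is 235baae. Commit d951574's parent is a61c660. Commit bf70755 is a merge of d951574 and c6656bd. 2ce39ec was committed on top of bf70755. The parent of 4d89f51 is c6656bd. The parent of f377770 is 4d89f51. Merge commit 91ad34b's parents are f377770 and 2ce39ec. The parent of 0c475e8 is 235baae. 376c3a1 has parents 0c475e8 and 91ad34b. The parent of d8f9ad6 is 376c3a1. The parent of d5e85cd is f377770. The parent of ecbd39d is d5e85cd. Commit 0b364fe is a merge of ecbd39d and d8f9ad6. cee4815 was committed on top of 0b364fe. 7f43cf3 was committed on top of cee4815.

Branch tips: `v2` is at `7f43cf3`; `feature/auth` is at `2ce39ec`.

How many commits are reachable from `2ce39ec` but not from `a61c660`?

4

Reachable from 2ce39ec: {18a3889, 1a26173, 235baae, 2ce39ec, 75ff6eb, a61c660, b161872, bf70755, c6656bd, d951574, dd61baf}.
Reachable from a61c660: {18a3889, 1a26173, 235baae, 75ff6eb, a61c660, b161872, dd61baf}.
In 2ce39ec's history but not a61c660's: {2ce39ec, bf70755, c6656bd, d951574} — 4 commits.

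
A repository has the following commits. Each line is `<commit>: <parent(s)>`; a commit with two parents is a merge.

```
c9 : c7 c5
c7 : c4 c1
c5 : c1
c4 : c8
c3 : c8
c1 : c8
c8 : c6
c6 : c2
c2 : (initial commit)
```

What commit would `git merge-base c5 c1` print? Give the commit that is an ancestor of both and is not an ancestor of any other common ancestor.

c1

Ancestors of c5: {c1, c2, c5, c6, c8}.
Ancestors of c1: {c1, c2, c6, c8}.
Common ancestors: {c1, c2, c6, c8}.
Among these, c1 is not an ancestor of any other common ancestor — it is the merge base.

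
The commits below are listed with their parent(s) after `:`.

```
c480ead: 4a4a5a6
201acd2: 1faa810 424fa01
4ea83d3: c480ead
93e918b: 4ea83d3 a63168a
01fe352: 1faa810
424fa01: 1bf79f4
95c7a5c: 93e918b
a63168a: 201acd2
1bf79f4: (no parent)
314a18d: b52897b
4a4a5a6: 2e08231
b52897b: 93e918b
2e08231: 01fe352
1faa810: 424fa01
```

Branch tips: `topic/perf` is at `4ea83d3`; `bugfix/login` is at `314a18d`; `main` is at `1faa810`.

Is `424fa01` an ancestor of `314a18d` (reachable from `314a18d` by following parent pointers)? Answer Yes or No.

Ancestors of 314a18d (commits reachable by following parents): {01fe352, 1bf79f4, 1faa810, 201acd2, 2e08231, 314a18d, 424fa01, 4a4a5a6, 4ea83d3, 93e918b, a63168a, b52897b, c480ead}.
424fa01 is in that set, so it is an ancestor of 314a18d.

Yes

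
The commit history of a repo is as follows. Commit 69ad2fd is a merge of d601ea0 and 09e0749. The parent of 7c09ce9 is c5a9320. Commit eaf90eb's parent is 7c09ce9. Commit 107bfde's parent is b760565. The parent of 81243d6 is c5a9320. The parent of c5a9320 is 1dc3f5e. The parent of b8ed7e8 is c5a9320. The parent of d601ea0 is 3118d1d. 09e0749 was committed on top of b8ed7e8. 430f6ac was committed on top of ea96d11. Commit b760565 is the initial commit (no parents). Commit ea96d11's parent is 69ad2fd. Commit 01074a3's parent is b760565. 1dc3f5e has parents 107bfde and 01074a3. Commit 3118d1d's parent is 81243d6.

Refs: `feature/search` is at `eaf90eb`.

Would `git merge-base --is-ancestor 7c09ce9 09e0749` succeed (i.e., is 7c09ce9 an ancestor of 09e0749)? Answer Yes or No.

No

Ancestors of 09e0749: {01074a3, 09e0749, 107bfde, 1dc3f5e, b760565, b8ed7e8, c5a9320}.
7c09ce9 is not in that set, so it is not an ancestor of 09e0749.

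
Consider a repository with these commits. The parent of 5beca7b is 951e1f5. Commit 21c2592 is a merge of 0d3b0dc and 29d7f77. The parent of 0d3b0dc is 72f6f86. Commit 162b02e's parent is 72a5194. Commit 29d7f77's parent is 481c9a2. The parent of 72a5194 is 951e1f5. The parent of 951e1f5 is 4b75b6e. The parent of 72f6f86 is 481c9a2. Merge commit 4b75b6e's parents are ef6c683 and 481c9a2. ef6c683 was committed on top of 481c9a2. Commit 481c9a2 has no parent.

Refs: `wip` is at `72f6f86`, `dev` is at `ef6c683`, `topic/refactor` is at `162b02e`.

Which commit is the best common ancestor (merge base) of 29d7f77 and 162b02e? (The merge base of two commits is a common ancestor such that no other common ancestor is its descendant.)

481c9a2

Ancestors of 29d7f77: {29d7f77, 481c9a2}.
Ancestors of 162b02e: {162b02e, 481c9a2, 4b75b6e, 72a5194, 951e1f5, ef6c683}.
Common ancestors: {481c9a2}.
The only common ancestor is 481c9a2, so it is the merge base.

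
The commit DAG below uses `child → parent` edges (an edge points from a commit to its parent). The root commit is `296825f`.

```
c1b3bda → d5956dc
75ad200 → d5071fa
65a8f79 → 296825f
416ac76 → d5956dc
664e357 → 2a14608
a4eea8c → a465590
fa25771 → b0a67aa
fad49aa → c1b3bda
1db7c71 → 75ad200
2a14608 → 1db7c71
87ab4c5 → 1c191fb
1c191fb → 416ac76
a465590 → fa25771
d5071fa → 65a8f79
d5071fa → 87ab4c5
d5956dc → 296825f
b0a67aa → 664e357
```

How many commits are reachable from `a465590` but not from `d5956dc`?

Reachable from a465590: {1c191fb, 1db7c71, 296825f, 2a14608, 416ac76, 65a8f79, 664e357, 75ad200, 87ab4c5, a465590, b0a67aa, d5071fa, d5956dc, fa25771}.
Reachable from d5956dc: {296825f, d5956dc}.
In a465590's history but not d5956dc's: {1c191fb, 1db7c71, 2a14608, 416ac76, 65a8f79, 664e357, 75ad200, 87ab4c5, a465590, b0a67aa, d5071fa, fa25771} — 12 commits.

12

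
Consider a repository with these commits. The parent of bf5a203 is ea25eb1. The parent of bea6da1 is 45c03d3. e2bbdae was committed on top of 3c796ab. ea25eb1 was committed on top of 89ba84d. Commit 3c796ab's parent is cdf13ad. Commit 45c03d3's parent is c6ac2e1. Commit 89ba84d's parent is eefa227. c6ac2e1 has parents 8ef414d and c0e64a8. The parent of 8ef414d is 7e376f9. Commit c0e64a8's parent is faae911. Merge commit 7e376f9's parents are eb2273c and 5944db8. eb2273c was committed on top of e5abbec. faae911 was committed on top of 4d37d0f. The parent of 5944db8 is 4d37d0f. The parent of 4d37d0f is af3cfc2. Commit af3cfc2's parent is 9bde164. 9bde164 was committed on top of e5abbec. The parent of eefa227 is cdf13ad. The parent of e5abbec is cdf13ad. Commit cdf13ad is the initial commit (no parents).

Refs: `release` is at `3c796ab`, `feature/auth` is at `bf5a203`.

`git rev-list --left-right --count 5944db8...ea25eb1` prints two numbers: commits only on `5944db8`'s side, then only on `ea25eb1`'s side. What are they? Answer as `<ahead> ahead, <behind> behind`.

Reachable from 5944db8: {4d37d0f, 5944db8, 9bde164, af3cfc2, cdf13ad, e5abbec}.
Reachable from ea25eb1: {89ba84d, cdf13ad, ea25eb1, eefa227}.
Only in 5944db8's history (ahead): {4d37d0f, 5944db8, 9bde164, af3cfc2, e5abbec} — 5.
Only in ea25eb1's history (behind): {89ba84d, ea25eb1, eefa227} — 3.

5 ahead, 3 behind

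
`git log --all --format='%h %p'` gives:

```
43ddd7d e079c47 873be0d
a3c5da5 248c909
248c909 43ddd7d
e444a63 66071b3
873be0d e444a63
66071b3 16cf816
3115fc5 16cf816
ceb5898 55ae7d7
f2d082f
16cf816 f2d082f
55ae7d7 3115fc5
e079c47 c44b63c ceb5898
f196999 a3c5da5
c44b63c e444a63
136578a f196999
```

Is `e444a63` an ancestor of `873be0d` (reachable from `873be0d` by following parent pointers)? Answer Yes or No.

Ancestors of 873be0d (commits reachable by following parents): {16cf816, 66071b3, 873be0d, e444a63, f2d082f}.
e444a63 is in that set, so it is an ancestor of 873be0d.

Yes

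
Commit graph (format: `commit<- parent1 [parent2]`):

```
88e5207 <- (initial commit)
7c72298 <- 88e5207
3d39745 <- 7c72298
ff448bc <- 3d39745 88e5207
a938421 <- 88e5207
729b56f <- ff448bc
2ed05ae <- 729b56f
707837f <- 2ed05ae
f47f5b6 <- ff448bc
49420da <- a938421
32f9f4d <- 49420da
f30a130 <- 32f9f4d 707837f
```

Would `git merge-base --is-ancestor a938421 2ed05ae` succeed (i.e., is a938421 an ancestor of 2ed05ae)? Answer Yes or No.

Ancestors of 2ed05ae: {2ed05ae, 3d39745, 729b56f, 7c72298, 88e5207, ff448bc}.
a938421 is not in that set, so it is not an ancestor of 2ed05ae.

No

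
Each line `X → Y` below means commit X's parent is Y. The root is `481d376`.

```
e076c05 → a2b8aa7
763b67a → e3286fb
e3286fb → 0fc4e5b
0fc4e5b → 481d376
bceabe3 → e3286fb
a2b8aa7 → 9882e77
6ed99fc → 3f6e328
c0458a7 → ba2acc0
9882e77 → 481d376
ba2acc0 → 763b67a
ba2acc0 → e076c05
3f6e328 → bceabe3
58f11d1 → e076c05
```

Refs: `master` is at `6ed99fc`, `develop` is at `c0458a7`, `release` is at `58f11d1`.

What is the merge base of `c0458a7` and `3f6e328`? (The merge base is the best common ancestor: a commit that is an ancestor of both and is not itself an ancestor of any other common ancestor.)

Ancestors of c0458a7: {0fc4e5b, 481d376, 763b67a, 9882e77, a2b8aa7, ba2acc0, c0458a7, e076c05, e3286fb}.
Ancestors of 3f6e328: {0fc4e5b, 3f6e328, 481d376, bceabe3, e3286fb}.
Common ancestors: {0fc4e5b, 481d376, e3286fb}.
Among these, e3286fb is not an ancestor of any other common ancestor — it is the merge base.

e3286fb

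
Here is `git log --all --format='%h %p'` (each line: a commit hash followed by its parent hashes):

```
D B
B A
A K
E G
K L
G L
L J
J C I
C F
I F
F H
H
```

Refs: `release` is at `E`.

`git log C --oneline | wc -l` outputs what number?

3

Walking parent pointers from C: reachable set = {C, F, H}.
That is 3 commits.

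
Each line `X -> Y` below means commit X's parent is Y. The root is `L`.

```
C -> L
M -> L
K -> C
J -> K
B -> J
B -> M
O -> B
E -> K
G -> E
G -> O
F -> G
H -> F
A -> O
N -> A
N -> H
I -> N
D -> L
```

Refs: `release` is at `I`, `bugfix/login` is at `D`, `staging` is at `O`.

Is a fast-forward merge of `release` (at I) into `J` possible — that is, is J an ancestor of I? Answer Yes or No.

A fast-forward from J to I is possible iff J is an ancestor of I.
Ancestors of I: {A, B, C, E, F, G, H, I, J, K, L, M, N, O}.
J is among them, so fast-forward is possible.

Yes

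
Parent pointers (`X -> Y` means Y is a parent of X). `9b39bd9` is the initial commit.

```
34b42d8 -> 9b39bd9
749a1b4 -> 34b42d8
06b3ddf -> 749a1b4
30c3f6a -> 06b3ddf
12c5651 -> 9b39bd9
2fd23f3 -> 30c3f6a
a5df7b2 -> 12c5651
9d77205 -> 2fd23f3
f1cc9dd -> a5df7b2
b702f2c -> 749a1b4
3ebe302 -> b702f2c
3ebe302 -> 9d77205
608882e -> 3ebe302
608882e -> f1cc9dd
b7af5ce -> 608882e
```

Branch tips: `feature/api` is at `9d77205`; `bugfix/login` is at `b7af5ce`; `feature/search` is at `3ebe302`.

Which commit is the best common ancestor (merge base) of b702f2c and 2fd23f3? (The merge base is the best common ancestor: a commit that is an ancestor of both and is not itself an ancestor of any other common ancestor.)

Ancestors of b702f2c: {34b42d8, 749a1b4, 9b39bd9, b702f2c}.
Ancestors of 2fd23f3: {06b3ddf, 2fd23f3, 30c3f6a, 34b42d8, 749a1b4, 9b39bd9}.
Common ancestors: {34b42d8, 749a1b4, 9b39bd9}.
Among these, 749a1b4 is not an ancestor of any other common ancestor — it is the merge base.

749a1b4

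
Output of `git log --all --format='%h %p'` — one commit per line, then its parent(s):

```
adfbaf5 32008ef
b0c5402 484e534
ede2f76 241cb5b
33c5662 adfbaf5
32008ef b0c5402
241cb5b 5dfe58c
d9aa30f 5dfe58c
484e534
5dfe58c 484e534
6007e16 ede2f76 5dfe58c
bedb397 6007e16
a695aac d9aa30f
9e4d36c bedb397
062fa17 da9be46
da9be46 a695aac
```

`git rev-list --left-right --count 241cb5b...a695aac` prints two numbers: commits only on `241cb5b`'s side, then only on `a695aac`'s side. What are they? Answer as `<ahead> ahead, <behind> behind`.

Reachable from 241cb5b: {241cb5b, 484e534, 5dfe58c}.
Reachable from a695aac: {484e534, 5dfe58c, a695aac, d9aa30f}.
Only in 241cb5b's history (ahead): {241cb5b} — 1.
Only in a695aac's history (behind): {a695aac, d9aa30f} — 2.

1 ahead, 2 behind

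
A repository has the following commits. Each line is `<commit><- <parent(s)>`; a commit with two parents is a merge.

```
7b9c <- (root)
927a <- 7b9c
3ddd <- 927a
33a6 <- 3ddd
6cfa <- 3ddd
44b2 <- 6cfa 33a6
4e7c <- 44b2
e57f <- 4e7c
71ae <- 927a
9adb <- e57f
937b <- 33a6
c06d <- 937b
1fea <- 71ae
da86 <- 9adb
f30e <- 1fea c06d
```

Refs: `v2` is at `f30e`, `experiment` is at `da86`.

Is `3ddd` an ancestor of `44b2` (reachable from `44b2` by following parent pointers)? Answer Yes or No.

Ancestors of 44b2 (commits reachable by following parents): {33a6, 3ddd, 44b2, 6cfa, 7b9c, 927a}.
3ddd is in that set, so it is an ancestor of 44b2.

Yes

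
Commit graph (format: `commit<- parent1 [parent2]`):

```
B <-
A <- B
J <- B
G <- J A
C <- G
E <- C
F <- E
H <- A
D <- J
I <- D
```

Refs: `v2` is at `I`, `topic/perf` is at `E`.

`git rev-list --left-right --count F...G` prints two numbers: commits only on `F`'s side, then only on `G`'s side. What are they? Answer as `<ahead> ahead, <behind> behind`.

3 ahead, 0 behind

Reachable from F: {A, B, C, E, F, G, J}.
Reachable from G: {A, B, G, J}.
Only in F's history (ahead): {C, E, F} — 3.
Only in G's history (behind): {} — 0.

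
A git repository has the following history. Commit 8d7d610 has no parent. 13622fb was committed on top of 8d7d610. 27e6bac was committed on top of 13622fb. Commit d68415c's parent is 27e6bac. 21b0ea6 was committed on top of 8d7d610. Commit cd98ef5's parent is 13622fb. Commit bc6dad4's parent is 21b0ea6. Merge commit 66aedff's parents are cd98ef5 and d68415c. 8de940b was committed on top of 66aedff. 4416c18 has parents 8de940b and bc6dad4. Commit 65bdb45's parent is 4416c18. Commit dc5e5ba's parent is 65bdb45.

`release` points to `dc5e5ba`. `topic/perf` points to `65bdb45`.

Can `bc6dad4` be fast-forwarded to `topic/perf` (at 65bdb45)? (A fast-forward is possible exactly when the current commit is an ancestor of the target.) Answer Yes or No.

A fast-forward from bc6dad4 to 65bdb45 is possible iff bc6dad4 is an ancestor of 65bdb45.
Ancestors of 65bdb45: {13622fb, 21b0ea6, 27e6bac, 4416c18, 65bdb45, 66aedff, 8d7d610, 8de940b, bc6dad4, cd98ef5, d68415c}.
bc6dad4 is among them, so fast-forward is possible.

Yes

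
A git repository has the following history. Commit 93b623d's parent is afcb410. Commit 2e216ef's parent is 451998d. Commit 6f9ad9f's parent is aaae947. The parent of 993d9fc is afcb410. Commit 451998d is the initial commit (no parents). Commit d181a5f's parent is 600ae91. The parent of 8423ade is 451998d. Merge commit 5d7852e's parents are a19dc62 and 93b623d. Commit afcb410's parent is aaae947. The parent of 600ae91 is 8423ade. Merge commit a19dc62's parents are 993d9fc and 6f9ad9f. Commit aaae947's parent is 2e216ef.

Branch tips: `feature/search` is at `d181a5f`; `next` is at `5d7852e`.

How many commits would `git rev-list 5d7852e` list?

9

Walking parent pointers from 5d7852e: reachable set = {2e216ef, 451998d, 5d7852e, 6f9ad9f, 93b623d, 993d9fc, a19dc62, aaae947, afcb410}.
That is 9 commits.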